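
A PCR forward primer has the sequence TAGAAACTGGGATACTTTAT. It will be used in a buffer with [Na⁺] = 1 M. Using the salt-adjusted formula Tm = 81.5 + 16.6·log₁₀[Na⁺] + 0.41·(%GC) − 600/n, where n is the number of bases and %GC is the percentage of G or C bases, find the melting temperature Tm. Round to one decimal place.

63.8°C

Length n = 20. Scanning the sequence gives T=7, A=7, G=4, C=2.
G+C = 6, so %GC = 6/20 × 100 = 30%
Salt term: 16.6 × (0) = 0
GC term: 0.41 × 30 = 12.3; length term: −600/20 = −30
Tm = 81.5 + (0) + 12.3 − 30 = 63.8 → 63.8°C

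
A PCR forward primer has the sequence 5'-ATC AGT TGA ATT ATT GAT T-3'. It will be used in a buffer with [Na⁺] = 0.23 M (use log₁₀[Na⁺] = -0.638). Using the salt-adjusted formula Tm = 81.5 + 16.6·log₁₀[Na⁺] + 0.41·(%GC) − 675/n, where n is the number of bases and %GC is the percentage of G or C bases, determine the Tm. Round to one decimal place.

Length n = 19. Scanning the sequence gives C=1, G=3, T=9, A=6.
G+C = 4, so %GC = 4/19 × 100 = 21.053%
Salt term: 16.6 × (-0.638) = -10.591
GC term: 0.41 × 21.053 = 8.632; length term: −675/19 = −35.526
Tm = 81.5 + (-10.591) + 8.632 − 35.526 = 44.015 → 44.0°C

44.0°C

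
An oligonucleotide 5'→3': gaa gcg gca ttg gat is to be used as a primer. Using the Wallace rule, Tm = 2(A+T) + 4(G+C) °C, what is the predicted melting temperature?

G=6, T=3, C=2, A=4
AT pairs contribute 7, GC pairs contribute 8.
Tm = 2×7 + 4×8 = 46°C

46°C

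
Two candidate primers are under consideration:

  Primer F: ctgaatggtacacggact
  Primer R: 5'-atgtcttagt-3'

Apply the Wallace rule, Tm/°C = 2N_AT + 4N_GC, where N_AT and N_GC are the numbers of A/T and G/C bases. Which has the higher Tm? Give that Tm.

Primer F: A+T=9, G+C=9 → Tm = 2(9)+4(9) = 54°C
Primer R: A+T=7, G+C=3 → Tm = 2(7)+4(3) = 26°C
54°C vs 26°C → primer F is higher.

Primer F, 54°C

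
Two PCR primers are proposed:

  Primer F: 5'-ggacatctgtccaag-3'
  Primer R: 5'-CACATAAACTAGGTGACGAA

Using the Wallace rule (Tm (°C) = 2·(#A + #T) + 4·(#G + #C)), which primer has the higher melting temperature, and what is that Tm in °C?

Primer F: A+T=7, G+C=8 → Tm = 2(7)+4(8) = 46°C
Primer R: A+T=12, G+C=8 → Tm = 2(12)+4(8) = 56°C
46°C vs 56°C → primer R is higher.

Primer R, 56°C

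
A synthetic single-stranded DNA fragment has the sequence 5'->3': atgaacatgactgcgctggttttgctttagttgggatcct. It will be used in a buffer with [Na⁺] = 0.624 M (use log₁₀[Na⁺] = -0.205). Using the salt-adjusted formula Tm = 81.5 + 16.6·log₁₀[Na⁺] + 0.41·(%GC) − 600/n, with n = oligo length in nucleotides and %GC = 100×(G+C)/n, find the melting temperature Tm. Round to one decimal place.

Length n = 40. Scanning the sequence gives T=15, A=7, G=11, C=7.
G+C = 18, so %GC = 18/40 × 100 = 45%
Salt term: 16.6 × (-0.205) = -3.403
GC term: 0.41 × 45 = 18.45; length term: −600/40 = −15
Tm = 81.5 + (-3.403) + 18.45 − 15 = 81.547 → 81.5°C

81.5°C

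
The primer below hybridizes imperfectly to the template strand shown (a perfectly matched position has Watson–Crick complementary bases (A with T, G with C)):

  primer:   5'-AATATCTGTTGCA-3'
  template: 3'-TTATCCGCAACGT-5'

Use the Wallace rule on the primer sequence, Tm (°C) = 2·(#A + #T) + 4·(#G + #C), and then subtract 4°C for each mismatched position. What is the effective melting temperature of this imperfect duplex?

Primer base counts: A=4, T=5, G=2, C=2 → A+T=9, G+C=4
Perfect-match Tm = 2(9) + 4(4) = 18 + 16 = 34°C
Mismatches (positions where the bases are not complementary): 3 (at positions 5, 6, 7)
Effective Tm = 34 − 3×4 = 34 − 12 = 22°C

22°C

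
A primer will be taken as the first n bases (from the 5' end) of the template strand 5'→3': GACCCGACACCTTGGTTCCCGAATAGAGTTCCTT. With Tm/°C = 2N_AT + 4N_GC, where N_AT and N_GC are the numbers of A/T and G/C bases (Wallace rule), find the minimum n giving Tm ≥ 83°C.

n = 27

First 26 bases: GACCCGACACCTTGGTTCCCGAATAG → Tm = 82°C (< 83°C)
First 27 bases: GACCCGACACCTTGGTTCCCGAATAGA → Tm = 84°C (≥ 83°C)
Each additional base adds 2°C (A/T) or 4°C (G/C), so Tm is non-decreasing in n; n = 27 is the first length to reach 83°C.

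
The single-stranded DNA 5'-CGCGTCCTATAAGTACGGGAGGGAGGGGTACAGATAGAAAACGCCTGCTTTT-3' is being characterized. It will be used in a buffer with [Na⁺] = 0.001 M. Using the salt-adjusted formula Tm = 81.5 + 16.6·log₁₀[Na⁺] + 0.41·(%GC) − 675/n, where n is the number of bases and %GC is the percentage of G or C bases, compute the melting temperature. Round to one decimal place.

Length n = 52. Counting bases: G=17, T=11, A=14, C=10
G+C = 27, so %GC = 27/52 × 100 = 51.923%
Salt term: 16.6 × (-3) = -49.8
GC term: 0.41 × 51.923 = 21.288; length term: −675/52 = −12.981
Tm = 81.5 + (-49.8) + 21.288 − 12.981 = 40.007 → 40.0°C

40.0°C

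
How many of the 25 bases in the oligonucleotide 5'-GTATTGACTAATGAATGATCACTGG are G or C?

9

Base counts: T=8, A=8, C=3, G=6
G+C = 6 + 3 = 9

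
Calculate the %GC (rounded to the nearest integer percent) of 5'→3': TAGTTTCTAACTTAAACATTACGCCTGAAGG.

35%

Scanning the sequence gives T=10, C=6, G=5, A=10.
G+C = 5 + 6 = 11 out of 31 bases
%GC = 11/31 × 100 = 35.48% ≈ 35%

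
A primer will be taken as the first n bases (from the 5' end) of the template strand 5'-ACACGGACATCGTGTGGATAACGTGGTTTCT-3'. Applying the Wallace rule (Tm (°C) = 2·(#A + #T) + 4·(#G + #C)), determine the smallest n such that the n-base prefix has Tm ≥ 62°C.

n = 21

First 20 bases: ACACGGACATCGTGTGGATA → Tm = 60°C (< 62°C)
First 21 bases: ACACGGACATCGTGTGGATAA → Tm = 62°C (≥ 62°C)
Since every base adds ≥2°C, Tm only increases with n, so the threshold is first crossed at n = 21.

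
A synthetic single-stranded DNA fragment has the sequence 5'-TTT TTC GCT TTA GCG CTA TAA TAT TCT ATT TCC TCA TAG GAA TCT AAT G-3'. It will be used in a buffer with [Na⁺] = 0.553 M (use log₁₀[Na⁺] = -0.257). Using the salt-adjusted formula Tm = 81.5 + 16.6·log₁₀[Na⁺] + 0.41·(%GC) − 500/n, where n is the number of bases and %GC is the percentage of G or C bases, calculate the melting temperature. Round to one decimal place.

Length n = 49. G=6, A=12, T=22, C=9
G+C = 15, so %GC = 15/49 × 100 = 30.612%
Salt term: 16.6 × (-0.257) = -4.266
GC term: 0.41 × 30.612 = 12.551; length term: −500/49 = −10.204
Tm = 81.5 + (-4.266) + 12.551 − 10.204 = 79.581 → 79.6°C

79.6°C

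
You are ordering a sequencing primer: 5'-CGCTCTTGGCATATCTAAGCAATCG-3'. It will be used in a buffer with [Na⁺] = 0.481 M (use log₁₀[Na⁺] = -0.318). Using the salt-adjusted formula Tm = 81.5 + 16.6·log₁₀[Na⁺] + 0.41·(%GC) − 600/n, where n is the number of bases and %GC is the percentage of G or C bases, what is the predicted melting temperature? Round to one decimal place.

Length n = 25. Scanning the sequence gives T=7, G=5, C=7, A=6.
G+C = 12, so %GC = 12/25 × 100 = 48%
Salt term: 16.6 × (-0.318) = -5.279
GC term: 0.41 × 48 = 19.68; length term: −600/25 = −24
Tm = 81.5 + (-5.279) + 19.68 − 24 = 71.901 → 71.9°C

71.9°C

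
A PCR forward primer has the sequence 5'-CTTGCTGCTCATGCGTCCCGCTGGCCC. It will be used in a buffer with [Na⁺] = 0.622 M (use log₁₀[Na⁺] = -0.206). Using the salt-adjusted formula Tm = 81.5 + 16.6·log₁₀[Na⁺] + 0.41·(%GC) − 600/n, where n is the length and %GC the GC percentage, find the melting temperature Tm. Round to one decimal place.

84.7°C

Length n = 27. Base counts: C=12, G=7, A=1, T=7
G+C = 19, so %GC = 19/27 × 100 = 70.37%
Salt term: 16.6 × (-0.206) = -3.42
GC term: 0.41 × 70.37 = 28.852; length term: −600/27 = −22.222
Tm = 81.5 + (-3.42) + 28.852 − 22.222 = 84.71 → 84.7°C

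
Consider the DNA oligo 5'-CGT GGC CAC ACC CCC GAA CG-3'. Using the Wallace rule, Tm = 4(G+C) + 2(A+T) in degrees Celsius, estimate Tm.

70°C

Counting bases: G=5, T=1, A=4, C=10
A+T = 5, G+C = 15
Tm = 2(5) + 4(15) = 10 + 60 = 70°C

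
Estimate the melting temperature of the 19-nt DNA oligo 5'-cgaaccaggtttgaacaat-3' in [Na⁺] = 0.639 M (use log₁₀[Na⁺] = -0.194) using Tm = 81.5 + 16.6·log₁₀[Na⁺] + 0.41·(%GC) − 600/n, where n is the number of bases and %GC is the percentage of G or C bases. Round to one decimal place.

Length n = 19. Base counts: G=4, A=7, T=4, C=4
G+C = 8, so %GC = 8/19 × 100 = 42.105%
Salt term: 16.6 × (-0.194) = -3.22
GC term: 0.41 × 42.105 = 17.263; length term: −600/19 = −31.579
Tm = 81.5 + (-3.22) + 17.263 − 31.579 = 63.964 → 64.0°C

64.0°C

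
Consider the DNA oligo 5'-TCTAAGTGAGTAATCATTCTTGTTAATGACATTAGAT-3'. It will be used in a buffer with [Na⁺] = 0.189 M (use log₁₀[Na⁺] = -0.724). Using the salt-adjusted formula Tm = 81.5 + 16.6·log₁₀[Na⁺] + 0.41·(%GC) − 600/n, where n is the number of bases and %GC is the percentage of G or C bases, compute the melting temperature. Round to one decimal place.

64.3°C

Length n = 37. Scanning the sequence gives A=12, C=4, T=15, G=6.
G+C = 10, so %GC = 10/37 × 100 = 27.027%
Salt term: 16.6 × (-0.724) = -12.018
GC term: 0.41 × 27.027 = 11.081; length term: −600/37 = −16.216
Tm = 81.5 + (-12.018) + 11.081 − 16.216 = 64.347 → 64.3°C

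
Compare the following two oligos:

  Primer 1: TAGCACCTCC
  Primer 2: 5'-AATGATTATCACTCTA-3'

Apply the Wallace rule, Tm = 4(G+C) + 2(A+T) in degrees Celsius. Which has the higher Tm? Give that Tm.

Primer 1: A+T=4, G+C=6 → Tm = 2(4)+4(6) = 32°C
Primer 2: A+T=12, G+C=4 → Tm = 2(12)+4(4) = 40°C
32°C vs 40°C → primer 2 is higher.

Primer 2, 40°C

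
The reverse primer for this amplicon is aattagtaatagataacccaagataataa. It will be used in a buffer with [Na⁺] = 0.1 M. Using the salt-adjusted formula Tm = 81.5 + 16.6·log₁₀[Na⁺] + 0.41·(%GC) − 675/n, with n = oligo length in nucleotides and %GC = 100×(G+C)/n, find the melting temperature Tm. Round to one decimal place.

50.1°C

Length n = 29. Counting bases: G=3, C=3, T=7, A=16
G+C = 6, so %GC = 6/29 × 100 = 20.69%
Salt term: 16.6 × (-1) = -16.6
GC term: 0.41 × 20.69 = 8.483; length term: −675/29 = −23.276
Tm = 81.5 + (-16.6) + 8.483 − 23.276 = 50.107 → 50.1°C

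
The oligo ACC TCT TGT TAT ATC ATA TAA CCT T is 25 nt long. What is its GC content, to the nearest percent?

28%

Scanning the sequence gives T=11, G=1, C=6, A=7.
G+C = 1 + 6 = 7 out of 25 bases
%GC = 7/25 × 100 = 28% ≈ 28%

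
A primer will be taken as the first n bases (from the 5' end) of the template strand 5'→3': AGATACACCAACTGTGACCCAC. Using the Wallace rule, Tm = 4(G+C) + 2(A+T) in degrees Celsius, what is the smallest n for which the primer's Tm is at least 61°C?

First 20 bases: AGATACACCAACTGTGACCC → Tm = 60°C (< 61°C)
First 21 bases: AGATACACCAACTGTGACCCA → Tm = 62°C (≥ 61°C)
Since every base adds ≥2°C, Tm only increases with n, so the threshold is first crossed at n = 21.

n = 21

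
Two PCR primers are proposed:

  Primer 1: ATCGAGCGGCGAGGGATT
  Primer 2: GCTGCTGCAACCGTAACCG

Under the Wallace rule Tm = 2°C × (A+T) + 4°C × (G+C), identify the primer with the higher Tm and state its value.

Primer 2, 62°C

Primer 1: A+T=7, G+C=11 → Tm = 2(7)+4(11) = 58°C
Primer 2: A+T=7, G+C=12 → Tm = 2(7)+4(12) = 62°C
58°C vs 62°C → primer 2 is higher.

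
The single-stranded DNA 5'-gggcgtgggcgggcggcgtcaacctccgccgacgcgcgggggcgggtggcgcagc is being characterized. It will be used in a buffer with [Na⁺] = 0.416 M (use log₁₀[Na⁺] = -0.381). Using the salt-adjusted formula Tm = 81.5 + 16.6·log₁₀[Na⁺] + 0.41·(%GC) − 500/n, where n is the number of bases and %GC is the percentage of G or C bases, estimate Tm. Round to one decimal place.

101.1°C

Length n = 55. Counting bases: C=18, T=4, A=4, G=29
G+C = 47, so %GC = 47/55 × 100 = 85.455%
Salt term: 16.6 × (-0.381) = -6.325
GC term: 0.41 × 85.455 = 35.037; length term: −500/55 = −9.091
Tm = 81.5 + (-6.325) + 35.037 − 9.091 = 101.121 → 101.1°C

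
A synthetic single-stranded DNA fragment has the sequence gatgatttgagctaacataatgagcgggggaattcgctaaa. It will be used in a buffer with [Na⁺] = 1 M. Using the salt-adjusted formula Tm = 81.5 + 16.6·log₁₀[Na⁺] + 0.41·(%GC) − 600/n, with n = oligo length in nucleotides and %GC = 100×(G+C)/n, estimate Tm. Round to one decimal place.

83.9°C

Length n = 41. Counting bases: C=5, T=10, G=12, A=14
G+C = 17, so %GC = 17/41 × 100 = 41.463%
Salt term: 16.6 × (0) = 0
GC term: 0.41 × 41.463 = 17; length term: −600/41 = −14.634
Tm = 81.5 + (0) + 17 − 14.634 = 83.866 → 83.9°C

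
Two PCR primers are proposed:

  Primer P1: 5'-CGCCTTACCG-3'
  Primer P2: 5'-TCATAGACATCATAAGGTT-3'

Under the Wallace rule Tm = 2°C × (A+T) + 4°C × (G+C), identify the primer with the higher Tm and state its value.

Primer P2, 50°C

Primer P1: A+T=3, G+C=7 → Tm = 2(3)+4(7) = 34°C
Primer P2: A+T=13, G+C=6 → Tm = 2(13)+4(6) = 50°C
34°C vs 50°C → primer P2 is higher.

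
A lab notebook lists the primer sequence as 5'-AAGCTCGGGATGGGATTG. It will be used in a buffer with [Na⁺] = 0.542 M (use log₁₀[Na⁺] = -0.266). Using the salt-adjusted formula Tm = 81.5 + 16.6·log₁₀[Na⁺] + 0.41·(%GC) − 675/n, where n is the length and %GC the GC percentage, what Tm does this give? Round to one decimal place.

62.4°C

Length n = 18. Counting bases: A=4, C=2, T=4, G=8
G+C = 10, so %GC = 10/18 × 100 = 55.556%
Salt term: 16.6 × (-0.266) = -4.416
GC term: 0.41 × 55.556 = 22.778; length term: −675/18 = −37.5
Tm = 81.5 + (-4.416) + 22.778 − 37.5 = 62.362 → 62.4°C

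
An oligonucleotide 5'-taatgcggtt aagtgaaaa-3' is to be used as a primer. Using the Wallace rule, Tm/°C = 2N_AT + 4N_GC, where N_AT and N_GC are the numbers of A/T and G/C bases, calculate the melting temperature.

T=5, A=8, C=1, G=5
AT pairs contribute 13, GC pairs contribute 6.
Tm = 2(13) + 4(6) = 26 + 24 = 50°C

50°C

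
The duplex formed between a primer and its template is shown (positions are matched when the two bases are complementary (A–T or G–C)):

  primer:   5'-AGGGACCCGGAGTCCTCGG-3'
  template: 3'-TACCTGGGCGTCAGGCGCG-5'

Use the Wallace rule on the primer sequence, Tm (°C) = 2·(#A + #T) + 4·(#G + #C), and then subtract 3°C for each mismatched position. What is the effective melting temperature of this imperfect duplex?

Primer base counts: A=3, T=2, G=8, C=6 → A+T=5, G+C=14
Perfect-match Tm = 2(5) + 4(14) = 10 + 56 = 66°C
Mismatches (positions where the bases are not complementary): 4 (at positions 2, 10, 16, 19)
Effective Tm = 66 − 4×3 = 66 − 12 = 54°C

54°C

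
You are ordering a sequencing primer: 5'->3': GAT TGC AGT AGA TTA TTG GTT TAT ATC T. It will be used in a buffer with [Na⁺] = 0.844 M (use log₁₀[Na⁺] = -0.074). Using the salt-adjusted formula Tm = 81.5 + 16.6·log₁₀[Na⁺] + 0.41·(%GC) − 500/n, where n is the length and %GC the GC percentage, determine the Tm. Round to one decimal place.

Length n = 28. Base counts: A=7, T=13, G=6, C=2
G+C = 8, so %GC = 8/28 × 100 = 28.571%
Salt term: 16.6 × (-0.074) = -1.228
GC term: 0.41 × 28.571 = 11.714; length term: −500/28 = −17.857
Tm = 81.5 + (-1.228) + 11.714 − 17.857 = 74.129 → 74.1°C

74.1°C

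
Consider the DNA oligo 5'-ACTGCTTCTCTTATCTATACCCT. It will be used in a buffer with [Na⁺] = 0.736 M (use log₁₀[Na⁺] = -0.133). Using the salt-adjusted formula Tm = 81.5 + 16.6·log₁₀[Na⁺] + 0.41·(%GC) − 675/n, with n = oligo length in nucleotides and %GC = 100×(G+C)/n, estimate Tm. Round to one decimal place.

66.0°C

Length n = 23. Counting bases: G=1, C=8, A=4, T=10
G+C = 9, so %GC = 9/23 × 100 = 39.13%
Salt term: 16.6 × (-0.133) = -2.208
GC term: 0.41 × 39.13 = 16.043; length term: −675/23 = −29.348
Tm = 81.5 + (-2.208) + 16.043 − 29.348 = 65.987 → 66.0°C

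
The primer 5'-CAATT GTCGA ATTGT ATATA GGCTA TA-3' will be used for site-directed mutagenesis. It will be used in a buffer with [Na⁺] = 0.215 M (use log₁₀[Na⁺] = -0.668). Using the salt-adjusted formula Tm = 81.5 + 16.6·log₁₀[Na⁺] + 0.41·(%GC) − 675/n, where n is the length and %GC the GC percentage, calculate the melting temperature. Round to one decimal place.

57.6°C

Length n = 27. G=5, A=9, T=10, C=3
G+C = 8, so %GC = 8/27 × 100 = 29.63%
Salt term: 16.6 × (-0.668) = -11.089
GC term: 0.41 × 29.63 = 12.148; length term: −675/27 = −25
Tm = 81.5 + (-11.089) + 12.148 − 25 = 57.559 → 57.6°C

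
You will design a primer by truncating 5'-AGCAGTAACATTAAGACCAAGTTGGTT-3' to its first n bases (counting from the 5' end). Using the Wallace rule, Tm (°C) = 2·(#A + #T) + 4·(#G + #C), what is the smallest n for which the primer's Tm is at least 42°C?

n = 16

First 15 bases: AGCAGTAACATTAAG → Tm = 40°C (< 42°C)
First 16 bases: AGCAGTAACATTAAGA → Tm = 42°C (≥ 42°C)
Since every base adds ≥2°C, Tm only increases with n, so the threshold is first crossed at n = 16.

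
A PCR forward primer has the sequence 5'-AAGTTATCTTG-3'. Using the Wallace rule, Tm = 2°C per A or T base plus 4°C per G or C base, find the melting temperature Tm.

T=5, C=1, G=2, A=3
AT pairs contribute 8, GC pairs contribute 3.
Tm = 2×8 + 4×3 = 28°C

28°C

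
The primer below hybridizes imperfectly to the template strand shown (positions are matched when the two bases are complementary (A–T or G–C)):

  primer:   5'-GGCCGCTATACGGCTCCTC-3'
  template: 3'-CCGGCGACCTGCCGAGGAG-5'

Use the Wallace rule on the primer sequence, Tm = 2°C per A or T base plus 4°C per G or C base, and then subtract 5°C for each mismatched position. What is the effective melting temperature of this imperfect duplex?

54°C

Primer base counts: A=2, T=4, G=5, C=8 → A+T=6, G+C=13
Perfect-match Tm = 2(6) + 4(13) = 12 + 52 = 64°C
Mismatches (positions where the bases are not complementary): 2 (at positions 8, 9)
Effective Tm = 64 − 2×5 = 64 − 10 = 54°C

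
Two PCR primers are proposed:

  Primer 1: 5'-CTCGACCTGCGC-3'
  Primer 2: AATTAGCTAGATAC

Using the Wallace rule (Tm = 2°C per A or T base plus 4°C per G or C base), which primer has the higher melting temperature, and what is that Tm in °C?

Primer 1: A+T=3, G+C=9 → Tm = 2(3)+4(9) = 42°C
Primer 2: A+T=10, G+C=4 → Tm = 2(10)+4(4) = 36°C
42°C vs 36°C → primer 1 is higher.

Primer 1, 42°C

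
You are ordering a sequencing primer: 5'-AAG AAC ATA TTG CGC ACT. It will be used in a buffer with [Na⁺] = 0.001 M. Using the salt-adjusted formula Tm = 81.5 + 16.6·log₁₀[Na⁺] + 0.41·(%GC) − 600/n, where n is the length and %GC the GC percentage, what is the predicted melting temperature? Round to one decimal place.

14.3°C

Length n = 18. Scanning the sequence gives C=4, G=3, A=7, T=4.
G+C = 7, so %GC = 7/18 × 100 = 38.889%
Salt term: 16.6 × (-3) = -49.8
GC term: 0.41 × 38.889 = 15.944; length term: −600/18 = −33.333
Tm = 81.5 + (-49.8) + 15.944 − 33.333 = 14.311 → 14.3°C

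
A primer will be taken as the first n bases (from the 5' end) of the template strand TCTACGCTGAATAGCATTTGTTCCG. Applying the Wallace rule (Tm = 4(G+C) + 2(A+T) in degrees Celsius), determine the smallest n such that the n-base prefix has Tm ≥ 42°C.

First 14 bases: TCTACGCTGAATAG → Tm = 40°C (< 42°C)
First 15 bases: TCTACGCTGAATAGC → Tm = 44°C (≥ 42°C)
Each additional base adds 2°C (A/T) or 4°C (G/C), so Tm is non-decreasing in n; n = 15 is the first length to reach 42°C.

n = 15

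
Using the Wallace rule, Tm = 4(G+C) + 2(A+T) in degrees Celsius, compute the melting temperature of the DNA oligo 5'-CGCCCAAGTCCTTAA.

C=6, T=3, A=4, G=2
AT pairs contribute 7, GC pairs contribute 8.
Tm = 4·8 + 2·7 = 32 + 14 = 46°C

46°C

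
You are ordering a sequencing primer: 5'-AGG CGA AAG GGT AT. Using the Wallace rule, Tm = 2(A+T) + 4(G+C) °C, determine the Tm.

Scanning the sequence gives G=6, A=5, C=1, T=2.
AT pairs contribute 7, GC pairs contribute 7.
Tm = 4·7 + 2·7 = 28 + 14 = 42°C

42°C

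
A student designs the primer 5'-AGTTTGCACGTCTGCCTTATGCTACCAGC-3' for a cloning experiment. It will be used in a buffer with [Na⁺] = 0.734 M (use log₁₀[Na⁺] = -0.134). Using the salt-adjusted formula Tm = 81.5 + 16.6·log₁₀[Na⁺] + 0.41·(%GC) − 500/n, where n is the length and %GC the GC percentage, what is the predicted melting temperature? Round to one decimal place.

83.2°C

Length n = 29. Base counts: A=5, C=9, G=6, T=9
G+C = 15, so %GC = 15/29 × 100 = 51.724%
Salt term: 16.6 × (-0.134) = -2.224
GC term: 0.41 × 51.724 = 21.207; length term: −500/29 = −17.241
Tm = 81.5 + (-2.224) + 21.207 − 17.241 = 83.242 → 83.2°C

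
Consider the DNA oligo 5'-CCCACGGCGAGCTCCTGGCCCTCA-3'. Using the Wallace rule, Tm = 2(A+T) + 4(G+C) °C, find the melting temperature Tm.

84°C

Counting bases: A=3, T=3, G=6, C=12
So N_AT = 6 and N_GC = 18.
Tm = 4·18 + 2·6 = 72 + 12 = 84°C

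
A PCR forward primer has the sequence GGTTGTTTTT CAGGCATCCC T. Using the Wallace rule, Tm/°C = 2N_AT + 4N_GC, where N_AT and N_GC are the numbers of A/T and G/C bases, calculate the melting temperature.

62°C

Base counts: T=9, G=5, A=2, C=5
A+T = 11, G+C = 10
Tm = 2×11 + 4×10 = 62°C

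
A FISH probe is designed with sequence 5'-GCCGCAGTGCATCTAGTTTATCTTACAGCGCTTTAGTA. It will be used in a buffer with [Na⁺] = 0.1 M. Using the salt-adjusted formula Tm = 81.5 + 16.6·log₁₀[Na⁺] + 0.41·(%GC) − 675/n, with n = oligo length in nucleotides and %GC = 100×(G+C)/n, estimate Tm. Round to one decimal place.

65.5°C

Length n = 38. Base counts: G=8, A=8, T=13, C=9
G+C = 17, so %GC = 17/38 × 100 = 44.737%
Salt term: 16.6 × (-1) = -16.6
GC term: 0.41 × 44.737 = 18.342; length term: −675/38 = −17.763
Tm = 81.5 + (-16.6) + 18.342 − 17.763 = 65.479 → 65.5°C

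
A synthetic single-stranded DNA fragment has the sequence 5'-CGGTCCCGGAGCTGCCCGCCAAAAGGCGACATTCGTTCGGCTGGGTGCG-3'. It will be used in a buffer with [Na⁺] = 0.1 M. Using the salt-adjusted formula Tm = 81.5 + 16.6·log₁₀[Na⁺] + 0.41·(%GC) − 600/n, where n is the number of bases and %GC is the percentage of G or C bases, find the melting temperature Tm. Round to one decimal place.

81.1°C

Length n = 49. Scanning the sequence gives T=8, G=18, C=16, A=7.
G+C = 34, so %GC = 34/49 × 100 = 69.388%
Salt term: 16.6 × (-1) = -16.6
GC term: 0.41 × 69.388 = 28.449; length term: −600/49 = −12.245
Tm = 81.5 + (-16.6) + 28.449 − 12.245 = 81.104 → 81.1°C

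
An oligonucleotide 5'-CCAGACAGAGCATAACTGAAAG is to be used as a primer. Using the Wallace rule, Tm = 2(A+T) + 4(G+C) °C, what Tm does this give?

Scanning the sequence gives C=5, G=5, A=10, T=2.
AT pairs contribute 12, GC pairs contribute 10.
Tm = 2(12) + 4(10) = 24 + 40 = 64°C

64°C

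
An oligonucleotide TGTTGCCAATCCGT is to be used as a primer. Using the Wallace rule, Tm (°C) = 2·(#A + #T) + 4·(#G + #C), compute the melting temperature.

42°C

Counting bases: A=2, C=4, G=3, T=5
So N_AT = 7 and N_GC = 7.
Tm = 2×7 + 4×7 = 42°C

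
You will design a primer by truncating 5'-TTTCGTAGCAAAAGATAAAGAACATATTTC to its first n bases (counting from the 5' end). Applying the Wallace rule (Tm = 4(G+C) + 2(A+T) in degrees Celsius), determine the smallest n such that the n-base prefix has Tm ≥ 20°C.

n = 8

First 7 bases: TTTCGTA → Tm = 18°C (< 20°C)
First 8 bases: TTTCGTAG → Tm = 22°C (≥ 20°C)
Each additional base adds 2°C (A/T) or 4°C (G/C), so Tm is non-decreasing in n; n = 8 is the first length to reach 20°C.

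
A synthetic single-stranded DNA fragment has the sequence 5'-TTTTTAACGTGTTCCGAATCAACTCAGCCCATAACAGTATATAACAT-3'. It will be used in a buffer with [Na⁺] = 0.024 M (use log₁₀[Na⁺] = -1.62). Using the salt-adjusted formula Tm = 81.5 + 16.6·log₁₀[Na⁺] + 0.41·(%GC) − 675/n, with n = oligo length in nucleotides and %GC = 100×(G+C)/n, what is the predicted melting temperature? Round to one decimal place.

54.2°C

Length n = 47. Base counts: T=15, C=11, G=5, A=16
G+C = 16, so %GC = 16/47 × 100 = 34.043%
Salt term: 16.6 × (-1.62) = -26.892
GC term: 0.41 × 34.043 = 13.958; length term: −675/47 = −14.362
Tm = 81.5 + (-26.892) + 13.958 − 14.362 = 54.204 → 54.2°C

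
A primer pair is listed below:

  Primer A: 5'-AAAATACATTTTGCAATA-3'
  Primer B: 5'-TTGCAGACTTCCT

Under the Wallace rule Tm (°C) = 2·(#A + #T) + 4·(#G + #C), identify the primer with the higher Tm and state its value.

Primer A, 42°C

Primer A: A+T=15, G+C=3 → Tm = 2(15)+4(3) = 42°C
Primer B: A+T=7, G+C=6 → Tm = 2(7)+4(6) = 38°C
42°C vs 38°C → primer A is higher.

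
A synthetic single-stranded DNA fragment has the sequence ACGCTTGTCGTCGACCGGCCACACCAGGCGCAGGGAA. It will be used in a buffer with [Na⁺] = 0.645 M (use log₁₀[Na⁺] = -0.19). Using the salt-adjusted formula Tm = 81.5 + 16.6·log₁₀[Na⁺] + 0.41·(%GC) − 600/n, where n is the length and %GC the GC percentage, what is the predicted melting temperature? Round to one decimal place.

Length n = 37. Scanning the sequence gives T=4, A=8, G=12, C=13.
G+C = 25, so %GC = 25/37 × 100 = 67.568%
Salt term: 16.6 × (-0.19) = -3.154
GC term: 0.41 × 67.568 = 27.703; length term: −600/37 = −16.216
Tm = 81.5 + (-3.154) + 27.703 − 16.216 = 89.833 → 89.8°C

89.8°C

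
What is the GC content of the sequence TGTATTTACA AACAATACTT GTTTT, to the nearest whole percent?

20%

G=2, T=12, A=8, C=3
G+C = 2 + 3 = 5 out of 25 bases
%GC = 5/25 × 100 = 20% ≈ 20%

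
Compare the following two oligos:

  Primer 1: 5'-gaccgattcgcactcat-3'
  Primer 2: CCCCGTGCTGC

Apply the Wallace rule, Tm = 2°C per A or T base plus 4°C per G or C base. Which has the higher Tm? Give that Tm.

Primer 1, 52°C

Primer 1: A+T=8, G+C=9 → Tm = 2(8)+4(9) = 52°C
Primer 2: A+T=2, G+C=9 → Tm = 2(2)+4(9) = 40°C
52°C vs 40°C → primer 1 is higher.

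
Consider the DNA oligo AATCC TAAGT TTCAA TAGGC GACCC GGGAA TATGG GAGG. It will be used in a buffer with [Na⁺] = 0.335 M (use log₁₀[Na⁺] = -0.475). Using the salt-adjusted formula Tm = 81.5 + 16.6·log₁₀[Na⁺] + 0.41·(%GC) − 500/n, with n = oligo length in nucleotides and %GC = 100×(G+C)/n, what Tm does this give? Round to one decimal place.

Length n = 39. Counting bases: G=12, A=12, C=7, T=8
G+C = 19, so %GC = 19/39 × 100 = 48.718%
Salt term: 16.6 × (-0.475) = -7.885
GC term: 0.41 × 48.718 = 19.974; length term: −500/39 = −12.821
Tm = 81.5 + (-7.885) + 19.974 − 12.821 = 80.768 → 80.8°C

80.8°C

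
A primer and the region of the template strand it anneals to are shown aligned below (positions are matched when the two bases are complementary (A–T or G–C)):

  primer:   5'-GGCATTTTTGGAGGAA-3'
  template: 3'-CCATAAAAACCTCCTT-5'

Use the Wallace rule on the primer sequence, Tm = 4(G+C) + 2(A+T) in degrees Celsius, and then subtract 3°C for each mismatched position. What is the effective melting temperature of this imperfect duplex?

43°C

Primer base counts: A=4, T=5, G=6, C=1 → A+T=9, G+C=7
Perfect-match Tm = 2(9) + 4(7) = 18 + 28 = 46°C
Mismatches (positions where the bases are not complementary): 1 (at position 3)
Effective Tm = 46 − 1×3 = 46 − 3 = 43°C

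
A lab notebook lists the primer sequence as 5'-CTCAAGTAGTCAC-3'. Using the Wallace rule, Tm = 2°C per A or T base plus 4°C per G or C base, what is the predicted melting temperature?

Base counts: C=4, G=2, T=3, A=4
So N_AT = 7 and N_GC = 6.
Tm = 2×7 + 4×6 = 38°C

38°C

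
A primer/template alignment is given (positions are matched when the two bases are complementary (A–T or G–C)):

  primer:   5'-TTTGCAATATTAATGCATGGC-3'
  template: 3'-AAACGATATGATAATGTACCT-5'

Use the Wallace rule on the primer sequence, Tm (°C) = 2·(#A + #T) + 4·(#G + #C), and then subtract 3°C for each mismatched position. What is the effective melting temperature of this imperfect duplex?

Primer base counts: A=6, T=8, G=4, C=3 → A+T=14, G+C=7
Perfect-match Tm = 2(14) + 4(7) = 28 + 28 = 56°C
Mismatches (positions where the bases are not complementary): 5 (at positions 6, 10, 13, 15, 21)
Effective Tm = 56 − 5×3 = 56 − 15 = 41°C

41°C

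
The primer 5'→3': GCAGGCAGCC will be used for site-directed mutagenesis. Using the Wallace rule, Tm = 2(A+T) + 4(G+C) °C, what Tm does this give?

Base counts: C=4, G=4, T=0, A=2
A+T = 2, G+C = 8
Tm = 2(2) + 4(8) = 4 + 32 = 36°C

36°C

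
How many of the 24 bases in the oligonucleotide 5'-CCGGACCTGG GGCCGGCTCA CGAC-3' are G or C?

19

Counting bases: T=2, A=3, C=10, G=9
Total G or C: 9 + 10 = 19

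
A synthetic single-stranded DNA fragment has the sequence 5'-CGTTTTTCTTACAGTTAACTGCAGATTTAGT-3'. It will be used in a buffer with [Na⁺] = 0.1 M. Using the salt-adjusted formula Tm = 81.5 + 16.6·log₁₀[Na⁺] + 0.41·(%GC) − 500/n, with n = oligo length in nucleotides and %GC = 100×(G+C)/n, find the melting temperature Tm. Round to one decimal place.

62.0°C

Length n = 31. Base counts: A=7, T=14, C=5, G=5
G+C = 10, so %GC = 10/31 × 100 = 32.258%
Salt term: 16.6 × (-1) = -16.6
GC term: 0.41 × 32.258 = 13.226; length term: −500/31 = −16.129
Tm = 81.5 + (-16.6) + 13.226 − 16.129 = 61.997 → 62.0°C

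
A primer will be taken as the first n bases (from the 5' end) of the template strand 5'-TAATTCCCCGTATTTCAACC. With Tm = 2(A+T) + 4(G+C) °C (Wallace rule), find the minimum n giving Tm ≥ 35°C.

n = 13

First 12 bases: TAATTCCCCGTA → Tm = 34°C (< 35°C)
First 13 bases: TAATTCCCCGTAT → Tm = 36°C (≥ 35°C)
Each additional base adds 2°C (A/T) or 4°C (G/C), so Tm is non-decreasing in n; n = 13 is the first length to reach 35°C.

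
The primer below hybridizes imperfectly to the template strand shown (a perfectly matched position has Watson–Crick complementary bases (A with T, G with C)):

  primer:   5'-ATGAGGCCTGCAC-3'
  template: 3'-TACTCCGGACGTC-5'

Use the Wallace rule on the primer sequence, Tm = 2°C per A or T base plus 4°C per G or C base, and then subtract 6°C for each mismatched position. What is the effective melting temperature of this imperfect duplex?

36°C

Primer base counts: A=3, T=2, G=4, C=4 → A+T=5, G+C=8
Perfect-match Tm = 2(5) + 4(8) = 10 + 32 = 42°C
Mismatches (positions where the bases are not complementary): 1 (at position 13)
Effective Tm = 42 − 1×6 = 42 − 6 = 36°C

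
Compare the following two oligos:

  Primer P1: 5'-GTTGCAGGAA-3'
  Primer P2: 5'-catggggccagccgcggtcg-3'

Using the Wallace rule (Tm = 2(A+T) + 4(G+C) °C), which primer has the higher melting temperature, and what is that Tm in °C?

Primer P1: A+T=5, G+C=5 → Tm = 2(5)+4(5) = 30°C
Primer P2: A+T=4, G+C=16 → Tm = 2(4)+4(16) = 72°C
30°C vs 72°C → primer P2 is higher.

Primer P2, 72°C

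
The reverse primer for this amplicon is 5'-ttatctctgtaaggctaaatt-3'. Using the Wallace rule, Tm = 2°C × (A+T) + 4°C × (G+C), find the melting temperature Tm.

54°C

Base counts: T=9, G=3, A=6, C=3
AT pairs contribute 15, GC pairs contribute 6.
Tm = 2(15) + 4(6) = 30 + 24 = 54°C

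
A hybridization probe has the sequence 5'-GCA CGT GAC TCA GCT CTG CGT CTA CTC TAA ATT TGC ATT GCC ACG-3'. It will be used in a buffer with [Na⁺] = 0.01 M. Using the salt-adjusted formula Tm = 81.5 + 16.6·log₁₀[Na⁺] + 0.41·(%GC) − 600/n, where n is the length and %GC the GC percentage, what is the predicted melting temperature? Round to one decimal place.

Length n = 45. Counting bases: C=14, A=9, T=13, G=9
G+C = 23, so %GC = 23/45 × 100 = 51.111%
Salt term: 16.6 × (-2) = -33.2
GC term: 0.41 × 51.111 = 20.956; length term: −600/45 = −13.333
Tm = 81.5 + (-33.2) + 20.956 − 13.333 = 55.923 → 55.9°C

55.9°C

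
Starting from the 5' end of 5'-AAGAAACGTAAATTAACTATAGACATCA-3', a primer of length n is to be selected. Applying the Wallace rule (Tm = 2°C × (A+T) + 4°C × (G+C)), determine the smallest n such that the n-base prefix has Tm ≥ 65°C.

n = 27

First 26 bases: AAGAAACGTAAATTAACTATAGACAT → Tm = 64°C (< 65°C)
First 27 bases: AAGAAACGTAAATTAACTATAGACATC → Tm = 68°C (≥ 65°C)
Since every base adds ≥2°C, Tm only increases with n, so the threshold is first crossed at n = 27.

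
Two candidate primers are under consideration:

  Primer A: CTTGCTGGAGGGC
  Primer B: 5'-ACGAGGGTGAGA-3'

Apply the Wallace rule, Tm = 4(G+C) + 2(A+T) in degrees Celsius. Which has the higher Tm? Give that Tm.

Primer A: A+T=4, G+C=9 → Tm = 2(4)+4(9) = 44°C
Primer B: A+T=5, G+C=7 → Tm = 2(5)+4(7) = 38°C
44°C vs 38°C → primer A is higher.

Primer A, 44°C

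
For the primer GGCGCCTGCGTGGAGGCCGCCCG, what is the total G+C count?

20

A=1, G=11, C=9, T=2
G+C = 11 + 9 = 20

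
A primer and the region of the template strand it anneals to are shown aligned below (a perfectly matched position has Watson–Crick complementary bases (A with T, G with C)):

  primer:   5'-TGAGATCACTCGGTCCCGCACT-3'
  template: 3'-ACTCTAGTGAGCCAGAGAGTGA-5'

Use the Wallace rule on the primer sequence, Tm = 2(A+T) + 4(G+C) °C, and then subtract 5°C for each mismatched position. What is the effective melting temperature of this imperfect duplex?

60°C

Primer base counts: A=4, T=5, G=5, C=8 → A+T=9, G+C=13
Perfect-match Tm = 2(9) + 4(13) = 18 + 52 = 70°C
Mismatches (positions where the bases are not complementary): 2 (at positions 16, 18)
Effective Tm = 70 − 2×5 = 70 − 10 = 60°C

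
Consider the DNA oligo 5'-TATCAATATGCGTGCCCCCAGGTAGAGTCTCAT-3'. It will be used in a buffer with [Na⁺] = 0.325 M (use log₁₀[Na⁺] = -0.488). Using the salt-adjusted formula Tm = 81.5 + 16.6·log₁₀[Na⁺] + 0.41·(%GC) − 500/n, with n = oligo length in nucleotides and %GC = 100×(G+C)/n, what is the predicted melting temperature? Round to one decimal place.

Length n = 33. Scanning the sequence gives G=7, T=9, A=8, C=9.
G+C = 16, so %GC = 16/33 × 100 = 48.485%
Salt term: 16.6 × (-0.488) = -8.101
GC term: 0.41 × 48.485 = 19.879; length term: −500/33 = −15.152
Tm = 81.5 + (-8.101) + 19.879 − 15.152 = 78.126 → 78.1°C

78.1°C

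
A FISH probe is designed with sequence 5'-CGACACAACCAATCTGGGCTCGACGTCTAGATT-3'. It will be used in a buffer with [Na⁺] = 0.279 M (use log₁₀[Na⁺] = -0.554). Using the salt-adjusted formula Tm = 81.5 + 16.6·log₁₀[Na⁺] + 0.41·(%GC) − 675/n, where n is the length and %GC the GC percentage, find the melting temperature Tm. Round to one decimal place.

Length n = 33. Scanning the sequence gives C=10, G=7, T=7, A=9.
G+C = 17, so %GC = 17/33 × 100 = 51.515%
Salt term: 16.6 × (-0.554) = -9.196
GC term: 0.41 × 51.515 = 21.121; length term: −675/33 = −20.455
Tm = 81.5 + (-9.196) + 21.121 − 20.455 = 72.97 → 73.0°C

73.0°C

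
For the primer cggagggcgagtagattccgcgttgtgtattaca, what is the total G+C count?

18

Scanning the sequence gives C=6, G=12, T=9, A=7.
G+C = 12 + 6 = 18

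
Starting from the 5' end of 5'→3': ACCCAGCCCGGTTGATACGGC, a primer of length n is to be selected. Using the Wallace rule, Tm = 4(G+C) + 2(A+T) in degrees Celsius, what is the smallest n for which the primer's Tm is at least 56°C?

First 17 bases: ACCCAGCCCGGTTGATA → Tm = 54°C (< 56°C)
First 18 bases: ACCCAGCCCGGTTGATAC → Tm = 58°C (≥ 56°C)
Each additional base adds 2°C (A/T) or 4°C (G/C), so Tm is non-decreasing in n; n = 18 is the first length to reach 56°C.

n = 18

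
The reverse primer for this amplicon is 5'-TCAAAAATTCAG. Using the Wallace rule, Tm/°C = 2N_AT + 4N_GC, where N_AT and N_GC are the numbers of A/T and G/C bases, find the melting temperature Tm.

30°C

A=6, G=1, C=2, T=3
AT pairs contribute 9, GC pairs contribute 3.
Tm = 2(9) + 4(3) = 18 + 12 = 30°C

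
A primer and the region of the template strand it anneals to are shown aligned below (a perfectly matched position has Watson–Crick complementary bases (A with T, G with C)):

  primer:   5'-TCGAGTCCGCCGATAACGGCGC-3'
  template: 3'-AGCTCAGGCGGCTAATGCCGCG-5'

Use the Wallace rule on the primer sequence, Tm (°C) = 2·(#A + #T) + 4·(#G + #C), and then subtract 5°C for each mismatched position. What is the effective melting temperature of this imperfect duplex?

69°C

Primer base counts: A=4, T=3, G=7, C=8 → A+T=7, G+C=15
Perfect-match Tm = 2(7) + 4(15) = 14 + 60 = 74°C
Mismatches (positions where the bases are not complementary): 1 (at position 15)
Effective Tm = 74 − 1×5 = 74 − 5 = 69°C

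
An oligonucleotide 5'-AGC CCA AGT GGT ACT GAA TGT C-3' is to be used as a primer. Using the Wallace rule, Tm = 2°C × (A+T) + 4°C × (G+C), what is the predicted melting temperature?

66°C

Counting bases: G=6, A=6, C=5, T=5
A+T = 11, G+C = 11
Tm = 2×11 + 4×11 = 66°C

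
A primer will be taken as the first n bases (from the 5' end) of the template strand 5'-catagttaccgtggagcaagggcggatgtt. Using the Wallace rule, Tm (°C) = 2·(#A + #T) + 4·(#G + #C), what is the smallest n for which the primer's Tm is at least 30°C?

n = 11

First 10 bases: CATAGTTACC → Tm = 28°C (< 30°C)
First 11 bases: CATAGTTACCG → Tm = 32°C (≥ 30°C)
Each additional base adds 2°C (A/T) or 4°C (G/C), so Tm is non-decreasing in n; n = 11 is the first length to reach 30°C.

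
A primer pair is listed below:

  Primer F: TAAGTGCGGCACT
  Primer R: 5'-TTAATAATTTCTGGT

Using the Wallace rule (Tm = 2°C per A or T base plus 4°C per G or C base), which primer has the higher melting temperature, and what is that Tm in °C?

Primer F, 40°C

Primer F: A+T=6, G+C=7 → Tm = 2(6)+4(7) = 40°C
Primer R: A+T=12, G+C=3 → Tm = 2(12)+4(3) = 36°C
40°C vs 36°C → primer F is higher.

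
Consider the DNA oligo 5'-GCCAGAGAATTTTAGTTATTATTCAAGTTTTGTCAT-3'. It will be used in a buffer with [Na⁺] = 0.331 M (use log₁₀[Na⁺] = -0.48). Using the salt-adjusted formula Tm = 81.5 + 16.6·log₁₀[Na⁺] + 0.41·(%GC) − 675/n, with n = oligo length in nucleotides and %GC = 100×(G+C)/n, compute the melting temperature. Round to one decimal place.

Length n = 36. Base counts: C=4, T=16, A=10, G=6
G+C = 10, so %GC = 10/36 × 100 = 27.778%
Salt term: 16.6 × (-0.48) = -7.968
GC term: 0.41 × 27.778 = 11.389; length term: −675/36 = −18.75
Tm = 81.5 + (-7.968) + 11.389 − 18.75 = 66.171 → 66.2°C

66.2°C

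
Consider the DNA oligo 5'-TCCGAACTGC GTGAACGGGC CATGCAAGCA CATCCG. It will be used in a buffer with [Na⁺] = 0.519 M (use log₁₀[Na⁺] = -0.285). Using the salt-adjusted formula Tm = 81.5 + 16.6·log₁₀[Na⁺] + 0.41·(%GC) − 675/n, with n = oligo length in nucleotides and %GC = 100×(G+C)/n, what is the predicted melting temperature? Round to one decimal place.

83.1°C

Length n = 36. Counting bases: T=5, A=9, C=12, G=10
G+C = 22, so %GC = 22/36 × 100 = 61.111%
Salt term: 16.6 × (-0.285) = -4.731
GC term: 0.41 × 61.111 = 25.056; length term: −675/36 = −18.75
Tm = 81.5 + (-4.731) + 25.056 − 18.75 = 83.075 → 83.1°C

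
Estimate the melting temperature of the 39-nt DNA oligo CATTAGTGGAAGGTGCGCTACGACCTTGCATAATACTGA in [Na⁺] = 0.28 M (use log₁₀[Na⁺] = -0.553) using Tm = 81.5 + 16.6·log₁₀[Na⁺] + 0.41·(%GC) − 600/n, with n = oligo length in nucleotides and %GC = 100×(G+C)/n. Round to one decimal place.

75.9°C

Length n = 39. Scanning the sequence gives A=11, C=8, T=10, G=10.
G+C = 18, so %GC = 18/39 × 100 = 46.154%
Salt term: 16.6 × (-0.553) = -9.18
GC term: 0.41 × 46.154 = 18.923; length term: −600/39 = −15.385
Tm = 81.5 + (-9.18) + 18.923 − 15.385 = 75.858 → 75.9°C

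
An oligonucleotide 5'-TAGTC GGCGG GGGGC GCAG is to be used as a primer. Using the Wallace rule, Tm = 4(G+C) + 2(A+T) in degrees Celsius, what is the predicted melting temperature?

Counting bases: T=2, A=2, C=4, G=11
A+T = 4, G+C = 15
Tm = 4·15 + 2·4 = 60 + 8 = 68°C

68°C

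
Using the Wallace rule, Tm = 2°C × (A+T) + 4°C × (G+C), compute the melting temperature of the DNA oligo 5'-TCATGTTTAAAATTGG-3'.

Counting bases: C=1, T=7, G=3, A=5
AT pairs contribute 12, GC pairs contribute 4.
Tm = 2(12) + 4(4) = 24 + 16 = 40°C

40°C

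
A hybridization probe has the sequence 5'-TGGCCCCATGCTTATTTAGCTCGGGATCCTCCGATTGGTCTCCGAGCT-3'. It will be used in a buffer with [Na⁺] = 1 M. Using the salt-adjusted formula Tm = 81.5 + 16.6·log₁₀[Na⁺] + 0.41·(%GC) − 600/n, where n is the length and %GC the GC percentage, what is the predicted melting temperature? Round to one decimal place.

Length n = 48. Counting bases: C=15, A=6, T=15, G=12
G+C = 27, so %GC = 27/48 × 100 = 56.25%
Salt term: 16.6 × (0) = 0
GC term: 0.41 × 56.25 = 23.062; length term: −600/48 = −12.5
Tm = 81.5 + (0) + 23.062 − 12.5 = 92.062 → 92.1°C

92.1°C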